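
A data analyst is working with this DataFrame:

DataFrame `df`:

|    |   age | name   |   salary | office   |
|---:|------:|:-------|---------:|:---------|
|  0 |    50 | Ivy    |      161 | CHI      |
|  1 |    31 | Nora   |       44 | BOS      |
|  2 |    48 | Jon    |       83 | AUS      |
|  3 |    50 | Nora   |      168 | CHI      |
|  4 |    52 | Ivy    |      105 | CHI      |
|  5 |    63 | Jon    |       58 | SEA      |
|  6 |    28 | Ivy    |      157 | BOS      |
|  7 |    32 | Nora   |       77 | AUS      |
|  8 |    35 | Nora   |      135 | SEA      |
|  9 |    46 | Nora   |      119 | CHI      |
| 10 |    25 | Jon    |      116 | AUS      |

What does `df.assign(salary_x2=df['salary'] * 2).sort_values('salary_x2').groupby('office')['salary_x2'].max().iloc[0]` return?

232

add column salary_x2 = df['salary'] * 2:
    age  name  salary office  salary_x2
0    50   Ivy     161    CHI        322
1    31  Nora      44    BOS         88
2    48   Jon      83    AUS        166
3    50  Nora     168    CHI        336
4    52   Ivy     105    CHI        210
5    63   Jon      58    SEA        116
6    28   Ivy     157    BOS        314
7    32  Nora      77    AUS        154
8    35  Nora     135    SEA        270
9    46  Nora     119    CHI        238
10   25   Jon     116    AUS        232
sort by salary_x2:
    age  name  salary office  salary_x2
1    31  Nora      44    BOS         88
5    63   Jon      58    SEA        116
7    32  Nora      77    AUS        154
2    48   Jon      83    AUS        166
4    52   Ivy     105    CHI        210
10   25   Jon     116    AUS        232
9    46  Nora     119    CHI        238
8    35  Nora     135    SEA        270
6    28   Ivy     157    BOS        314
0    50   Ivy     161    CHI        322
3    50  Nora     168    CHI        336
group by office, max of salary_x2:
office
AUS    232
BOS    314
CHI    336
SEA    270
Name: salary_x2, dtype: int64
Reading off the value at position 0, we get 232.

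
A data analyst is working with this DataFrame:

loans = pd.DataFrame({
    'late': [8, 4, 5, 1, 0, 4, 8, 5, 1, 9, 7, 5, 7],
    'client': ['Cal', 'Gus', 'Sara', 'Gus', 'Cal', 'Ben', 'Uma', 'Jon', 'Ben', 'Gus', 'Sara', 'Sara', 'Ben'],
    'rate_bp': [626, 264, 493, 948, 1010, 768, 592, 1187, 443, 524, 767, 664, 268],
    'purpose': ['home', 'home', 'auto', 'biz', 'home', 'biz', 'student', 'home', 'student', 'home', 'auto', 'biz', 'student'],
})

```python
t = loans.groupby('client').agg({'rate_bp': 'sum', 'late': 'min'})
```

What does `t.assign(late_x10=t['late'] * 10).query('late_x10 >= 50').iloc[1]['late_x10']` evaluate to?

group by client: sum(rate_bp), min(late):
        rate_bp  late
client               
Ben        1479     1
Cal        1636     0
Gus        1736     1
Jon        1187     5
Sara       1924     5
Uma         592     8
add column late_x10 = t['late'] * 10:
        rate_bp  late  late_x10
client                         
Ben        1479     1        10
Cal        1636     0         0
Gus        1736     1        10
Jon        1187     5        50
Sara       1924     5        50
Uma         592     8        80
filter rows where late_x10 >= 50:
        rate_bp  late  late_x10
client                         
Jon        1187     5        50
Sara       1924     5        50
Uma         592     8        80

50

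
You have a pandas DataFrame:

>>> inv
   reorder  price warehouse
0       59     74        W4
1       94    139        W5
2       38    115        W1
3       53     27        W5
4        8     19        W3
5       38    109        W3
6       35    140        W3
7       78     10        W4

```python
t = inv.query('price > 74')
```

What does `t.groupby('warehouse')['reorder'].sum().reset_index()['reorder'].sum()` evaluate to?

filter rows where price > 74:
   reorder  price warehouse
1       94    139        W5
2       38    115        W1
5       38    109        W3
6       35    140        W3
group by warehouse, sum of reorder:
warehouse
W1    38
W3    73
W5    94
Name: reorder, dtype: int64
reset_index():
  warehouse  reorder
0        W1       38
1        W3       73
2        W5       94
Finally, sum of column 'reorder' = 205.

205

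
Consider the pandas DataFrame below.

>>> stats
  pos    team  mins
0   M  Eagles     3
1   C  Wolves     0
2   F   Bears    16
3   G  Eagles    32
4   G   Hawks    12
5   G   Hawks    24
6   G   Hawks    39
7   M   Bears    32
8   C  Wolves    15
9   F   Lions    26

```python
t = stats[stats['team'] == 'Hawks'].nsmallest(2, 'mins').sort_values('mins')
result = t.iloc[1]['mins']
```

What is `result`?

24

filter rows where team == 'Hawks':
  pos   team  mins
4   G  Hawks    12
5   G  Hawks    24
6   G  Hawks    39
take 2 rows with smallest mins:
  pos   team  mins
4   G  Hawks    12
5   G  Hawks    24
sort by mins:
  pos   team  mins
4   G  Hawks    12
5   G  Hawks    24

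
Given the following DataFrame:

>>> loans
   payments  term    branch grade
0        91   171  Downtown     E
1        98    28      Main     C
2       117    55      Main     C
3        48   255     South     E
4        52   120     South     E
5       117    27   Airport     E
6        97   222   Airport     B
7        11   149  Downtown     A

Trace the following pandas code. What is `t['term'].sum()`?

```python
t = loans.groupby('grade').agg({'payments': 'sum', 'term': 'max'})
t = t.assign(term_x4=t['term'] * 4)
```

group by grade: sum(payments), max(term):
       payments  term
grade                
A            11   149
B            97   222
C           215    55
E           308   255
add column term_x4 = t['term'] * 4:
       payments  term  term_x4
grade                         
A            11   149      596
B            97   222      888
C           215    55      220
E           308   255     1020
Hence 681.

681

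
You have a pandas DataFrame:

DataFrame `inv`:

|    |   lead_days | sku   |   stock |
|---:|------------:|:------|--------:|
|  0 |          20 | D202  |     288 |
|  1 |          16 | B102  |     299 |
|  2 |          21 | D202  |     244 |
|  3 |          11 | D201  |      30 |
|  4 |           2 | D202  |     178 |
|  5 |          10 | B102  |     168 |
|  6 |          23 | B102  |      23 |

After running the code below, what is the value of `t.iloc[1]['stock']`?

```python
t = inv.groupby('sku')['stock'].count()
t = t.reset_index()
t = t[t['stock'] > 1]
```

group by sku, count of stock:
sku
B102    3
D201    1
D202    3
Name: stock, dtype: int64
reset_index():
    sku  stock
0  B102      3
1  D201      1
2  D202      3
filter rows where stock > 1:
    sku  stock
0  B102      3
2  D202      3

3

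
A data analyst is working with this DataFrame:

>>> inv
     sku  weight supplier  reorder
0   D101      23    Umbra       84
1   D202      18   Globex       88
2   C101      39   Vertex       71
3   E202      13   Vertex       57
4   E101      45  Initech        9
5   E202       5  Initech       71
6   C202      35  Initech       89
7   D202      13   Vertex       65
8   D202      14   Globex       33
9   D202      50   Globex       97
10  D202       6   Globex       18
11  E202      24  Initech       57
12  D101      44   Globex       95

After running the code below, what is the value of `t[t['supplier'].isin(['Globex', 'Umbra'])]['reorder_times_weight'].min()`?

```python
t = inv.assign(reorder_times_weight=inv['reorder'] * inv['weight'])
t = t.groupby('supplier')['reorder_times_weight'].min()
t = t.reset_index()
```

108

add column reorder_times_weight = inv['reorder'] * inv['weight']:
     sku  weight supplier  reorder  reorder_times_weight
0   D101      23    Umbra       84                  1932
1   D202      18   Globex       88                  1584
2   C101      39   Vertex       71                  2769
3   E202      13   Vertex       57                   741
4   E101      45  Initech        9                   405
5   E202       5  Initech       71                   355
6   C202      35  Initech       89                  3115
7   D202      13   Vertex       65                   845
8   D202      14   Globex       33                   462
9   D202      50   Globex       97                  4850
10  D202       6   Globex       18                   108
11  E202      24  Initech       57                  1368
12  D101      44   Globex       95                  4180
group by supplier, min of reorder_times_weight:
supplier
Globex      108
Initech     355
Umbra      1932
Vertex      741
Name: reorder_times_weight, dtype: int64
reset_index():
  supplier  reorder_times_weight
0   Globex                   108
1  Initech                   355
2    Umbra                  1932
3   Vertex                   741
filter rows where supplier in ['Globex', 'Umbra']:
  supplier  reorder_times_weight
0   Globex                   108
2    Umbra                  1932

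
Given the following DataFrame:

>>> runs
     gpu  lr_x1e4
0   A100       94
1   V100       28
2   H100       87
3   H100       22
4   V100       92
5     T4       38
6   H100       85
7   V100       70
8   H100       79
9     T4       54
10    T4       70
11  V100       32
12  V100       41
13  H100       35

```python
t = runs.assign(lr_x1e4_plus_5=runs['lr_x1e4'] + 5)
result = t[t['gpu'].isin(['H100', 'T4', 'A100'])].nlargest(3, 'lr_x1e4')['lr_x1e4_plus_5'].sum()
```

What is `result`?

281

add column lr_x1e4_plus_5 = runs['lr_x1e4'] + 5:
     gpu  lr_x1e4  lr_x1e4_plus_5
0   A100       94              99
1   V100       28              33
2   H100       87              92
3   H100       22              27
4   V100       92              97
5     T4       38              43
6   H100       85              90
7   V100       70              75
8   H100       79              84
9     T4       54              59
10    T4       70              75
11  V100       32              37
12  V100       41              46
13  H100       35              40
filter rows where gpu in ['H100', 'T4', 'A100']:
     gpu  lr_x1e4  lr_x1e4_plus_5
0   A100       94              99
2   H100       87              92
3   H100       22              27
5     T4       38              43
6   H100       85              90
8   H100       79              84
9     T4       54              59
10    T4       70              75
13  H100       35              40
take 3 rows with largest lr_x1e4:
    gpu  lr_x1e4  lr_x1e4_plus_5
0  A100       94              99
2  H100       87              92
6  H100       85              90
Hence 281.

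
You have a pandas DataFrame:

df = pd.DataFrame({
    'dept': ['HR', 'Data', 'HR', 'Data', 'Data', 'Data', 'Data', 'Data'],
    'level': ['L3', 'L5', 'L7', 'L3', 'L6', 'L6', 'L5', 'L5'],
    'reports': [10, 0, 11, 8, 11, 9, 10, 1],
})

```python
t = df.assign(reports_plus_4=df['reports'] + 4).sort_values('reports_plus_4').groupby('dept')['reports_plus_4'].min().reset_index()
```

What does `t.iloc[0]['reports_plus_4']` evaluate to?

add column reports_plus_4 = df['reports'] + 4:
   dept level  reports  reports_plus_4
0    HR    L3       10              14
1  Data    L5        0               4
2    HR    L7       11              15
3  Data    L3        8              12
4  Data    L6       11              15
5  Data    L6        9              13
6  Data    L5       10              14
7  Data    L5        1               5
sort by reports_plus_4:
   dept level  reports  reports_plus_4
1  Data    L5        0               4
7  Data    L5        1               5
3  Data    L3        8              12
5  Data    L6        9              13
0    HR    L3       10              14
6  Data    L5       10              14
2    HR    L7       11              15
4  Data    L6       11              15
group by dept, min of reports_plus_4:
dept
Data     4
HR      14
Name: reports_plus_4, dtype: int64
reset_index():
   dept  reports_plus_4
0  Data               4
1    HR              14

4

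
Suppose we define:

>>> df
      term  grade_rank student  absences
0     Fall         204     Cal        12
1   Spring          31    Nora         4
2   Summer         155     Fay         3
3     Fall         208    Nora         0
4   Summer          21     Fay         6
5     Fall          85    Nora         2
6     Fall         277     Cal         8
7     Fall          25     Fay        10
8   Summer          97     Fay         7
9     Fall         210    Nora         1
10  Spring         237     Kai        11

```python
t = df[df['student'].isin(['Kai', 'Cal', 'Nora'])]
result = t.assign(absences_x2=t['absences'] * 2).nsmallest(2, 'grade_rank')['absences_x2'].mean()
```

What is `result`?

6.0

filter rows where student in ['Kai', 'Cal', 'Nora']:
      term  grade_rank student  absences
0     Fall         204     Cal        12
1   Spring          31    Nora         4
3     Fall         208    Nora         0
5     Fall          85    Nora         2
6     Fall         277     Cal         8
9     Fall         210    Nora         1
10  Spring         237     Kai        11
add column absences_x2 = t['absences'] * 2:
      term  grade_rank student  absences  absences_x2
0     Fall         204     Cal        12           24
1   Spring          31    Nora         4            8
3     Fall         208    Nora         0            0
5     Fall          85    Nora         2            4
6     Fall         277     Cal         8           16
9     Fall         210    Nora         1            2
10  Spring         237     Kai        11           22
take 2 rows with smallest grade_rank:
     term  grade_rank student  absences  absences_x2
1  Spring          31    Nora         4            8
5    Fall          85    Nora         2            4
So mean() = 6.0.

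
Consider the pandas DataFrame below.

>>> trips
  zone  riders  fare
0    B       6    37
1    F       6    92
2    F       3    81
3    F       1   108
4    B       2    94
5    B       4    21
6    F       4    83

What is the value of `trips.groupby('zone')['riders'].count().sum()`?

group by zone, count of riders:
zone
B    3
F    4
Name: riders, dtype: int64
Taking the sum of the resulting series gives 7.

7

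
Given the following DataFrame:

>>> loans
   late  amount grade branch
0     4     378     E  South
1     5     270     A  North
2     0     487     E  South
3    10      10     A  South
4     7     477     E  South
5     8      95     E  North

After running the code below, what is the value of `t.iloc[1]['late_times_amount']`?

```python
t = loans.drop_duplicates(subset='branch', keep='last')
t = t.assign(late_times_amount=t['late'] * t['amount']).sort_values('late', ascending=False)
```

drop duplicate branch (keep=last):
   late  amount grade branch
4     7     477     E  South
5     8      95     E  North
add column late_times_amount = t['late'] * t['amount']:
   late  amount grade branch  late_times_amount
4     7     477     E  South               3339
5     8      95     E  North                760
sort by late descending:
   late  amount grade branch  late_times_amount
5     8      95     E  North                760
4     7     477     E  South               3339
Reading off the value at position 1, column 'late_times_amount', we get 3339.

3339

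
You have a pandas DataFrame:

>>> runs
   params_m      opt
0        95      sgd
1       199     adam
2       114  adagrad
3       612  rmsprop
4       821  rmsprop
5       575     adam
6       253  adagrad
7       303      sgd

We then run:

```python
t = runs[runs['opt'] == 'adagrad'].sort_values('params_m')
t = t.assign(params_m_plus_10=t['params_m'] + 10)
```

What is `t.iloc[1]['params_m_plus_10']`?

263

filter rows where opt == 'adagrad':
   params_m      opt
2       114  adagrad
6       253  adagrad
sort by params_m:
   params_m      opt
2       114  adagrad
6       253  adagrad
add column params_m_plus_10 = t['params_m'] + 10:
   params_m      opt  params_m_plus_10
2       114  adagrad               124
6       253  adagrad               263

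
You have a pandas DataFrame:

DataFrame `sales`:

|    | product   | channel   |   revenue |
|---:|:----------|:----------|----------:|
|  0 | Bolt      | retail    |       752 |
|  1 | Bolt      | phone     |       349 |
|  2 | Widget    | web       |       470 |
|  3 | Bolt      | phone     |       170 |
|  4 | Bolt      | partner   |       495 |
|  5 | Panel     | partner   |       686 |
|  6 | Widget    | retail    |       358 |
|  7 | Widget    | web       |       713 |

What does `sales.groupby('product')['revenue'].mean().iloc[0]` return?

441.5

group by product, mean of revenue:
product
Bolt      441.500000
Panel     686.000000
Widget    513.666667
Name: revenue, dtype: float64
value at position 0 → 441.5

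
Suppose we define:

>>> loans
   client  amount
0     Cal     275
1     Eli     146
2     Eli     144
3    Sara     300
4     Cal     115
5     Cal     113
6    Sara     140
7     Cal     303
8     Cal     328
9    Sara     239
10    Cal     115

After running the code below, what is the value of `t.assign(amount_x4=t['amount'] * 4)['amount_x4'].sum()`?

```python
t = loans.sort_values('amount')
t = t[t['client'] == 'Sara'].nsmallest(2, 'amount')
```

1516

sort by amount:
   client  amount
5     Cal     113
4     Cal     115
10    Cal     115
6    Sara     140
2     Eli     144
1     Eli     146
9    Sara     239
0     Cal     275
3    Sara     300
7     Cal     303
8     Cal     328
filter rows where client == 'Sara':
  client  amount
6   Sara     140
9   Sara     239
3   Sara     300
take 2 rows with smallest amount:
  client  amount
6   Sara     140
9   Sara     239
add column amount_x4 = t['amount'] * 4:
  client  amount  amount_x4
6   Sara     140        560
9   Sara     239        956
Then the sum of column 'amount_x4': 1516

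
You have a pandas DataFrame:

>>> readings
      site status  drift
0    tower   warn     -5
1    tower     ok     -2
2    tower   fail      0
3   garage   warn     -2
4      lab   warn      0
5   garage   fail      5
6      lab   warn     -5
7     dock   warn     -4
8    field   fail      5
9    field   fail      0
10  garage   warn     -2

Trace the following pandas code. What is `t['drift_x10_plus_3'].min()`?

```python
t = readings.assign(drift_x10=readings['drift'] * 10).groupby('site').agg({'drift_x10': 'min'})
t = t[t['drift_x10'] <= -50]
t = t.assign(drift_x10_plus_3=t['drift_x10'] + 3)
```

add column drift_x10 = readings['drift'] * 10:
      site status  drift  drift_x10
0    tower   warn     -5        -50
1    tower     ok     -2        -20
2    tower   fail      0          0
3   garage   warn     -2        -20
4      lab   warn      0          0
5   garage   fail      5         50
6      lab   warn     -5        -50
7     dock   warn     -4        -40
8    field   fail      5         50
9    field   fail      0          0
10  garage   warn     -2        -20
group by site, min of drift_x10:
        drift_x10
site             
dock          -40
field           0
garage        -20
lab           -50
tower         -50
filter rows where drift_x10 <= -50:
       drift_x10
site            
lab          -50
tower        -50
add column drift_x10_plus_3 = t['drift_x10'] + 3:
       drift_x10  drift_x10_plus_3
site                              
lab          -50               -47
tower        -50               -47
So min() = -47.

-47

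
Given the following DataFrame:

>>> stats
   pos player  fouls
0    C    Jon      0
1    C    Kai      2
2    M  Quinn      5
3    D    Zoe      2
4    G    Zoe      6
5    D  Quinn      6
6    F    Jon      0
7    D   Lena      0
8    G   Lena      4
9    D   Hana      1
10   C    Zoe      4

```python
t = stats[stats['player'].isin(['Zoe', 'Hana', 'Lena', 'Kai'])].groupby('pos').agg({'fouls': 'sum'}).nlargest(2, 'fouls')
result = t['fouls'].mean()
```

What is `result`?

filter rows where player in ['Zoe', 'Hana', 'Lena', 'Kai']:
   pos player  fouls
1    C    Kai      2
3    D    Zoe      2
4    G    Zoe      6
7    D   Lena      0
8    G   Lena      4
9    D   Hana      1
10   C    Zoe      4
group by pos, sum of fouls:
     fouls
pos       
C        6
D        3
G       10
take 2 rows with largest fouls:
     fouls
pos       
G       10
C        6
mean of column 'fouls' → 8.0

8.0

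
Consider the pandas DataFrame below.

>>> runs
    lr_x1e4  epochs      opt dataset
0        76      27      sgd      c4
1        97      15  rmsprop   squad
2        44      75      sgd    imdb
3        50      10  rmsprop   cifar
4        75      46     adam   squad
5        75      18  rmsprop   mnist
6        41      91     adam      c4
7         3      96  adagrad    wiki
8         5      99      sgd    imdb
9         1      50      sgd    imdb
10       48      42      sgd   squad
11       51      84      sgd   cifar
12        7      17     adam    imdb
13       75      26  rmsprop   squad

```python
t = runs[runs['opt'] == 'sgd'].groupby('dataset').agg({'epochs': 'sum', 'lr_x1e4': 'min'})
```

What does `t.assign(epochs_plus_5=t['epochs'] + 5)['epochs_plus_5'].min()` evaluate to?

32

filter rows where opt == 'sgd':
    lr_x1e4  epochs  opt dataset
0        76      27  sgd      c4
2        44      75  sgd    imdb
8         5      99  sgd    imdb
9         1      50  sgd    imdb
10       48      42  sgd   squad
11       51      84  sgd   cifar
group by dataset: sum(epochs), min(lr_x1e4):
         epochs  lr_x1e4
dataset                 
c4           27       76
cifar        84       51
imdb        224        1
squad        42       48
add column epochs_plus_5 = t['epochs'] + 5:
         epochs  lr_x1e4  epochs_plus_5
dataset                                
c4           27       76             32
cifar        84       51             89
imdb        224        1            229
squad        42       48             47
So min() = 32.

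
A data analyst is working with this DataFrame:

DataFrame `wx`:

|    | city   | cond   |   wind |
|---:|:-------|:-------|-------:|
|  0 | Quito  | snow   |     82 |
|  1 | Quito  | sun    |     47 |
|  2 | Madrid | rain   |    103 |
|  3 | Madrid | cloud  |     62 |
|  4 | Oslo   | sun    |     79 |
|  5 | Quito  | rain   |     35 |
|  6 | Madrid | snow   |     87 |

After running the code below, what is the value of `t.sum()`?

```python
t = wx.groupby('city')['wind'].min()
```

group by city, min of wind:
city
Madrid    62
Oslo      79
Quito     35
Name: wind, dtype: int64
So sum() = 176.

176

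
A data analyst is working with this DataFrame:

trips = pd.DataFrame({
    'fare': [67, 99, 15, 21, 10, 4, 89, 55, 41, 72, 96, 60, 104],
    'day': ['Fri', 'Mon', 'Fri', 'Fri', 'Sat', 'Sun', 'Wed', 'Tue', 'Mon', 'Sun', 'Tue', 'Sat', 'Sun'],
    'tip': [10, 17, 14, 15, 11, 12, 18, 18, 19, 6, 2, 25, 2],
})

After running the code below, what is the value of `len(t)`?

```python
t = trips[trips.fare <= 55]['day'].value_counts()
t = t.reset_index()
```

5

filter rows where fare <= 55:
   fare  day  tip
2    15  Fri   14
3    21  Fri   15
4    10  Sat   11
5     4  Sun   12
7    55  Tue   18
8    41  Mon   19
value_counts of day:
day
Fri    2
Sat    1
Sun    1
Tue    1
Mon    1
Name: count, dtype: int64
reset_index():
   day  count
0  Fri      2
1  Sat      1
2  Sun      1
3  Tue      1
4  Mon      1
Then the number of rows: 5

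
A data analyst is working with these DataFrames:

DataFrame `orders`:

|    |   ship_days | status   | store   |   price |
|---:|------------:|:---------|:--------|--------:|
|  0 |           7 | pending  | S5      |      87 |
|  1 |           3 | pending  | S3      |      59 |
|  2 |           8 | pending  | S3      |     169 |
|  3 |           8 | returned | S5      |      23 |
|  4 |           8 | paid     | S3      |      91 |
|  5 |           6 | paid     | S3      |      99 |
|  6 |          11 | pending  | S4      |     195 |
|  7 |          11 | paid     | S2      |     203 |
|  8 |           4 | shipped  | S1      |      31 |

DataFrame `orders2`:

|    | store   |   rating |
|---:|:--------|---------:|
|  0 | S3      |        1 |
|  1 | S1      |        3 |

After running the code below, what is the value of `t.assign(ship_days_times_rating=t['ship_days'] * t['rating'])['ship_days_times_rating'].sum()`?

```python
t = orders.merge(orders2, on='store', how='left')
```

merge on 'store' (how='left') → 9 rows:
   ship_days    status store  price  rating
0          7   pending    S5     87     NaN
1          3   pending    S3     59     1.0
2          8   pending    S3    169     1.0
3          8  returned    S5     23     NaN
4          8      paid    S3     91     1.0
5          6      paid    S3     99     1.0
6         11   pending    S4    195     NaN
7         11      paid    S2    203     NaN
8          4   shipped    S1     31     3.0
add column ship_days_times_rating = t['ship_days'] * t['rating']:
   ship_days    status store  price  rating  ship_days_times_rating
0          7   pending    S5     87     NaN                     NaN
1          3   pending    S3     59     1.0                     3.0
2          8   pending    S3    169     1.0                     8.0
3          8  returned    S5     23     NaN                     NaN
4          8      paid    S3     91     1.0                     8.0
5          6      paid    S3     99     1.0                     6.0
6         11   pending    S4    195     NaN                     NaN
7         11      paid    S2    203     NaN                     NaN
8          4   shipped    S1     31     3.0                    12.0
The sum of column 'ship_days_times_rating' is 37.0.

37.0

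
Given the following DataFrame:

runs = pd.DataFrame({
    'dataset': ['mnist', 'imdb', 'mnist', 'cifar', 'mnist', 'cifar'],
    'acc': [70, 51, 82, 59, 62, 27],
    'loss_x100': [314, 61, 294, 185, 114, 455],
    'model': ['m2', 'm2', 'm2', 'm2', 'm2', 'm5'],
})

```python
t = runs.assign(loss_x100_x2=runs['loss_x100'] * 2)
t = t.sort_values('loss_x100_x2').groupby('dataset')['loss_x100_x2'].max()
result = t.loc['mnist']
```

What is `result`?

628

add column loss_x100_x2 = runs['loss_x100'] * 2:
  dataset  acc  loss_x100 model  loss_x100_x2
0   mnist   70        314    m2           628
1    imdb   51         61    m2           122
2   mnist   82        294    m2           588
3   cifar   59        185    m2           370
4   mnist   62        114    m2           228
5   cifar   27        455    m5           910
sort by loss_x100_x2:
  dataset  acc  loss_x100 model  loss_x100_x2
1    imdb   51         61    m2           122
4   mnist   62        114    m2           228
3   cifar   59        185    m2           370
2   mnist   82        294    m2           588
0   mnist   70        314    m2           628
5   cifar   27        455    m5           910
group by dataset, max of loss_x100_x2:
dataset
cifar    910
imdb     122
mnist    628
Name: loss_x100_x2, dtype: int64
Reading off the value at index 'mnist', we get 628.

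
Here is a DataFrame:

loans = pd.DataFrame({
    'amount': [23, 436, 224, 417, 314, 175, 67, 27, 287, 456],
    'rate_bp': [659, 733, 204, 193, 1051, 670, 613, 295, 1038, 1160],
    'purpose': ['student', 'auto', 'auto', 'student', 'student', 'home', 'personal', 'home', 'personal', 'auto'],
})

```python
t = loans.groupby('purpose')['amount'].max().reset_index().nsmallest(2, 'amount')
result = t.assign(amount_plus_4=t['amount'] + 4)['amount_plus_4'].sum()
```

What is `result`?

group by purpose, max of amount:
purpose
auto        456
home        175
personal    287
student     417
Name: amount, dtype: int64
reset_index():
    purpose  amount
0      auto     456
1      home     175
2  personal     287
3   student     417
take 2 rows with smallest amount:
    purpose  amount
1      home     175
2  personal     287
add column amount_plus_4 = t['amount'] + 4:
    purpose  amount  amount_plus_4
1      home     175            179
2  personal     287            291
Reading off the sum of column 'amount_plus_4', we get 470.

470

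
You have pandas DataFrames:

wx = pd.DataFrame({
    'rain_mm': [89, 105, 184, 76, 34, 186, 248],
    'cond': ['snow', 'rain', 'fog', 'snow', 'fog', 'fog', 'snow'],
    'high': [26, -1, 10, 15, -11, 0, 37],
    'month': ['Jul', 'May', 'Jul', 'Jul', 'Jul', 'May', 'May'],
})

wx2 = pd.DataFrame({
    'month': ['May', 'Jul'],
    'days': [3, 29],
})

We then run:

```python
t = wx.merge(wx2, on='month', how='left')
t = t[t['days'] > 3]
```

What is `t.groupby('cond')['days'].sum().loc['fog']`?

58

merge on 'month' (how='left') → 7 rows:
   rain_mm  cond  high month  days
0       89  snow    26   Jul    29
1      105  rain    -1   May     3
2      184   fog    10   Jul    29
3       76  snow    15   Jul    29
4       34   fog   -11   Jul    29
5      186   fog     0   May     3
6      248  snow    37   May     3
filter rows where days > 3:
   rain_mm  cond  high month  days
0       89  snow    26   Jul    29
2      184   fog    10   Jul    29
3       76  snow    15   Jul    29
4       34   fog   -11   Jul    29
group by cond, sum of days:
cond
fog     58
snow    58
Name: days, dtype: int64
Then the value at index 'fog': 58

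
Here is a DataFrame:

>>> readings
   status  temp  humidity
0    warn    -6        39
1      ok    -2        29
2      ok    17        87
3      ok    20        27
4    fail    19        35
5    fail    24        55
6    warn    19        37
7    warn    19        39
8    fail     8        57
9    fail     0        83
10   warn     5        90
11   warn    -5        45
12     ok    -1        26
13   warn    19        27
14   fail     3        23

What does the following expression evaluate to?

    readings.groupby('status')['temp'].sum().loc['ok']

34

group by status, sum of temp:
status
fail    54
ok      34
warn    51
Name: temp, dtype: int64
Reading off the value at index 'ok', we get 34.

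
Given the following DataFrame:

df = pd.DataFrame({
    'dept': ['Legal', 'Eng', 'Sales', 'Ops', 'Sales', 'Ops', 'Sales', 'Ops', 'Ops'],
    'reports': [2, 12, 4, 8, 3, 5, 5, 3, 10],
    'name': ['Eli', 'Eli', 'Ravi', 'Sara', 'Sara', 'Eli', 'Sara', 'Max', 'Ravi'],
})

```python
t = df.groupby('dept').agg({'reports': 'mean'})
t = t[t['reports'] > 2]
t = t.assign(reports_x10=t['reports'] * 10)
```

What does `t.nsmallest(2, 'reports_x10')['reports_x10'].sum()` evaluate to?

105.0

group by dept, mean of reports:
       reports
dept          
Eng       12.0
Legal      2.0
Ops        6.5
Sales      4.0
filter rows where reports > 2:
       reports
dept          
Eng       12.0
Ops        6.5
Sales      4.0
add column reports_x10 = t['reports'] * 10:
       reports  reports_x10
dept                       
Eng       12.0        120.0
Ops        6.5         65.0
Sales      4.0         40.0
take 2 rows with smallest reports_x10:
       reports  reports_x10
dept                       
Sales      4.0         40.0
Ops        6.5         65.0
Finally, sum of column 'reports_x10' = 105.0.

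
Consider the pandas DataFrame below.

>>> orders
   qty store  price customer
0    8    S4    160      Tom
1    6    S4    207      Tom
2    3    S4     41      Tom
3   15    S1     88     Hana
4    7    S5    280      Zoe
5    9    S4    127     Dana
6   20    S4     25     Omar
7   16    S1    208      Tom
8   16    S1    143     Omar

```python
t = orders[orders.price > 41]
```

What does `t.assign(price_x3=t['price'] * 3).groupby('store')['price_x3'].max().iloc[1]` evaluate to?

621

filter rows where price > 41:
   qty store  price customer
0    8    S4    160      Tom
1    6    S4    207      Tom
3   15    S1     88     Hana
4    7    S5    280      Zoe
5    9    S4    127     Dana
7   16    S1    208      Tom
8   16    S1    143     Omar
add column price_x3 = t['price'] * 3:
   qty store  price customer  price_x3
0    8    S4    160      Tom       480
1    6    S4    207      Tom       621
3   15    S1     88     Hana       264
4    7    S5    280      Zoe       840
5    9    S4    127     Dana       381
7   16    S1    208      Tom       624
8   16    S1    143     Omar       429
group by store, max of price_x3:
store
S1    624
S4    621
S5    840
Name: price_x3, dtype: int64
Then the value at position 1: 621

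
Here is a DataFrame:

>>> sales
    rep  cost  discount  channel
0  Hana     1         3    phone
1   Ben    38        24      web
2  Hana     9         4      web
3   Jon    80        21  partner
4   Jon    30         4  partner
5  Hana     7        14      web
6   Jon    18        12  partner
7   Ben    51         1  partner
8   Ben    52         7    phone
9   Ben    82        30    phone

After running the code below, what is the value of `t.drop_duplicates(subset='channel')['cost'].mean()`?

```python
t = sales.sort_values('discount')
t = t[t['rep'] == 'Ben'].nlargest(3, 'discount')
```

sort by discount:
    rep  cost  discount  channel
7   Ben    51         1  partner
0  Hana     1         3    phone
2  Hana     9         4      web
4   Jon    30         4  partner
8   Ben    52         7    phone
6   Jon    18        12  partner
5  Hana     7        14      web
3   Jon    80        21  partner
1   Ben    38        24      web
9   Ben    82        30    phone
filter rows where rep == 'Ben':
   rep  cost  discount  channel
7  Ben    51         1  partner
8  Ben    52         7    phone
1  Ben    38        24      web
9  Ben    82        30    phone
take 3 rows with largest discount:
   rep  cost  discount channel
9  Ben    82        30   phone
1  Ben    38        24     web
8  Ben    52         7   phone
drop duplicate channel (keep=first):
   rep  cost  discount channel
9  Ben    82        30   phone
1  Ben    38        24     web
Reading off the mean of column 'cost', we get 60.0.

60.0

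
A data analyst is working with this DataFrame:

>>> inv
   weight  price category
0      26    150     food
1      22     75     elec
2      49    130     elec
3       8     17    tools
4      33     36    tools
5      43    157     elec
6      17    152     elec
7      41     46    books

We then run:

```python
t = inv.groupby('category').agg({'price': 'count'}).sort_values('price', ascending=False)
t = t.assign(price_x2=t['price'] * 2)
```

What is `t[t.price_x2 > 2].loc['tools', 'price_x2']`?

4

group by category, count of price:
          price
category       
books         1
elec          4
food          1
tools         2
sort by price descending:
          price
category       
elec          4
tools         2
books         1
food          1
add column price_x2 = t['price'] * 2:
          price  price_x2
category                 
elec          4         8
tools         2         4
books         1         2
food          1         2
filter rows where price_x2 > 2:
          price  price_x2
category                 
elec          4         8
tools         2         4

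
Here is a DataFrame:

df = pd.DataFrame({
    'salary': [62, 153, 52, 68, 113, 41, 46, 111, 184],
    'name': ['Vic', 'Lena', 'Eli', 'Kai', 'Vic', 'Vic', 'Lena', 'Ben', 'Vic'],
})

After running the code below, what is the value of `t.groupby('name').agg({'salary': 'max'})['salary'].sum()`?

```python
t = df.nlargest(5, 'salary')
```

516

take 5 rows with largest salary:
   salary  name
8     184   Vic
1     153  Lena
4     113   Vic
7     111   Ben
3      68   Kai
group by name, max of salary:
      salary
name        
Ben      111
Kai       68
Lena     153
Vic      184
Reading off the sum of column 'salary', we get 516.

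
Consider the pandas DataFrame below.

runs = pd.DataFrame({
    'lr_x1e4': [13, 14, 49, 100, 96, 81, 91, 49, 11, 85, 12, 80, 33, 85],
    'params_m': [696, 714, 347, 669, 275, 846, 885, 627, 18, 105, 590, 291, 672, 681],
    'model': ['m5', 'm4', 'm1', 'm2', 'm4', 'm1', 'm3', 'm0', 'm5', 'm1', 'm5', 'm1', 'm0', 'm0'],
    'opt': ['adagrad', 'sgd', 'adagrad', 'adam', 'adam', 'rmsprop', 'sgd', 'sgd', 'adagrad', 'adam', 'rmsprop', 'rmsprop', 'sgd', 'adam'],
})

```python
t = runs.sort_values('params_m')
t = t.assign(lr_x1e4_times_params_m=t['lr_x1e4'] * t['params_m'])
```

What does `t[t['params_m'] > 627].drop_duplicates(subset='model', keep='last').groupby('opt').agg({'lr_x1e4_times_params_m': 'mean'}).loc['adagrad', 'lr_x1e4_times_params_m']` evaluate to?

9048.0

sort by params_m:
    lr_x1e4  params_m model      opt
8        11        18    m5  adagrad
9        85       105    m1     adam
4        96       275    m4     adam
11       80       291    m1  rmsprop
2        49       347    m1  adagrad
10       12       590    m5  rmsprop
7        49       627    m0      sgd
3       100       669    m2     adam
12       33       672    m0      sgd
13       85       681    m0     adam
0        13       696    m5  adagrad
1        14       714    m4      sgd
5        81       846    m1  rmsprop
6        91       885    m3      sgd
add column lr_x1e4_times_params_m = t['lr_x1e4'] * t['params_m']:
    lr_x1e4  params_m model      opt  lr_x1e4_times_params_m
8        11        18    m5  adagrad                     198
9        85       105    m1     adam                    8925
4        96       275    m4     adam                   26400
11       80       291    m1  rmsprop                   23280
2        49       347    m1  adagrad                   17003
10       12       590    m5  rmsprop                    7080
7        49       627    m0      sgd                   30723
3       100       669    m2     adam                   66900
12       33       672    m0      sgd                   22176
13       85       681    m0     adam                   57885
0        13       696    m5  adagrad                    9048
1        14       714    m4      sgd                    9996
5        81       846    m1  rmsprop                   68526
6        91       885    m3      sgd                   80535
filter rows where params_m > 627:
    lr_x1e4  params_m model      opt  lr_x1e4_times_params_m
3       100       669    m2     adam                   66900
12       33       672    m0      sgd                   22176
13       85       681    m0     adam                   57885
0        13       696    m5  adagrad                    9048
1        14       714    m4      sgd                    9996
5        81       846    m1  rmsprop                   68526
6        91       885    m3      sgd                   80535
drop duplicate model (keep=last):
    lr_x1e4  params_m model      opt  lr_x1e4_times_params_m
3       100       669    m2     adam                   66900
13       85       681    m0     adam                   57885
0        13       696    m5  adagrad                    9048
1        14       714    m4      sgd                    9996
5        81       846    m1  rmsprop                   68526
6        91       885    m3      sgd                   80535
group by opt, mean of lr_x1e4_times_params_m:
         lr_x1e4_times_params_m
opt                            
adagrad                  9048.0
adam                    62392.5
rmsprop                 68526.0
sgd                     45265.5
Taking the value at row 'adagrad', column 'lr_x1e4_times_params_m' gives 9048.0.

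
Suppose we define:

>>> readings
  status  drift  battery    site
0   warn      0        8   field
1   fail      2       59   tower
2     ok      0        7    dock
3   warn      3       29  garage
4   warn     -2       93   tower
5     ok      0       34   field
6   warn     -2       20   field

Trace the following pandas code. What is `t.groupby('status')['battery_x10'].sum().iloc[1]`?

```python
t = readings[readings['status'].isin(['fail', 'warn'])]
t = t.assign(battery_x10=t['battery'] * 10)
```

1500

filter rows where status in ['fail', 'warn']:
  status  drift  battery    site
0   warn      0        8   field
1   fail      2       59   tower
3   warn      3       29  garage
4   warn     -2       93   tower
6   warn     -2       20   field
add column battery_x10 = t['battery'] * 10:
  status  drift  battery    site  battery_x10
0   warn      0        8   field           80
1   fail      2       59   tower          590
3   warn      3       29  garage          290
4   warn     -2       93   tower          930
6   warn     -2       20   field          200
group by status, sum of battery_x10:
status
fail     590
warn    1500
Name: battery_x10, dtype: int64
value at position 1 → 1500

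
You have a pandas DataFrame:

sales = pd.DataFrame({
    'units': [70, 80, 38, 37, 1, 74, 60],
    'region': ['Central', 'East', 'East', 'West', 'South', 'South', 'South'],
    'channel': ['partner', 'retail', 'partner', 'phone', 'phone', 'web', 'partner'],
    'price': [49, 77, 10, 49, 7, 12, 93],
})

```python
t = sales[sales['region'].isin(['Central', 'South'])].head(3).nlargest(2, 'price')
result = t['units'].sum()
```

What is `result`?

144

filter rows where region in ['Central', 'South']:
   units   region  channel  price
0     70  Central  partner     49
4      1    South    phone      7
5     74    South      web     12
6     60    South  partner     93
take first 3 rows:
   units   region  channel  price
0     70  Central  partner     49
4      1    South    phone      7
5     74    South      web     12
take 2 rows with largest price:
   units   region  channel  price
0     70  Central  partner     49
5     74    South      web     12
sum of column 'units' → 144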